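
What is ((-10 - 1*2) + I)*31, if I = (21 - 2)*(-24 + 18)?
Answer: -3906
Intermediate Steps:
I = -114 (I = 19*(-6) = -114)
((-10 - 1*2) + I)*31 = ((-10 - 1*2) - 114)*31 = ((-10 - 2) - 114)*31 = (-12 - 114)*31 = -126*31 = -3906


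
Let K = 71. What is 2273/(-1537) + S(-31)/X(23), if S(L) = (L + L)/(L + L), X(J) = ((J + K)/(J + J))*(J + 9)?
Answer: -3383241/2311648 ≈ -1.4636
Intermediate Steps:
X(J) = (9 + J)*(71 + J)/(2*J) (X(J) = ((J + 71)/(J + J))*(J + 9) = ((71 + J)/((2*J)))*(9 + J) = ((71 + J)*(1/(2*J)))*(9 + J) = ((71 + J)/(2*J))*(9 + J) = (9 + J)*(71 + J)/(2*J))
S(L) = 1 (S(L) = (2*L)/((2*L)) = (2*L)*(1/(2*L)) = 1)
2273/(-1537) + S(-31)/X(23) = 2273/(-1537) + 1/((½)*(639 + 23*(80 + 23))/23) = 2273*(-1/1537) + 1/((½)*(1/23)*(639 + 23*103)) = -2273/1537 + 1/((½)*(1/23)*(639 + 2369)) = -2273/1537 + 1/((½)*(1/23)*3008) = -2273/1537 + 1/(1504/23) = -2273/1537 + 1*(23/1504) = -2273/1537 + 23/1504 = -3383241/2311648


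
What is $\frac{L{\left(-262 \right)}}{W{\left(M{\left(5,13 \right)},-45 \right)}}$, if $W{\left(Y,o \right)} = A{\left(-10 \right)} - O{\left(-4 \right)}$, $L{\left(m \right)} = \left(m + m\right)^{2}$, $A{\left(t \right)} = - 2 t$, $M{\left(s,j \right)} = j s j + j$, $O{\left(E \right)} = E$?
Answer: $\frac{34322}{3} \approx 11441.0$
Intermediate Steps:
$M{\left(s,j \right)} = j + s j^{2}$ ($M{\left(s,j \right)} = s j^{2} + j = j + s j^{2}$)
$L{\left(m \right)} = 4 m^{2}$ ($L{\left(m \right)} = \left(2 m\right)^{2} = 4 m^{2}$)
$W{\left(Y,o \right)} = 24$ ($W{\left(Y,o \right)} = \left(-2\right) \left(-10\right) - -4 = 20 + 4 = 24$)
$\frac{L{\left(-262 \right)}}{W{\left(M{\left(5,13 \right)},-45 \right)}} = \frac{4 \left(-262\right)^{2}}{24} = 4 \cdot 68644 \cdot \frac{1}{24} = 274576 \cdot \frac{1}{24} = \frac{34322}{3}$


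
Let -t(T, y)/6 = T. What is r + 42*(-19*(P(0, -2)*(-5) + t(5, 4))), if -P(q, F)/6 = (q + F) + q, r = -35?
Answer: 71785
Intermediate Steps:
t(T, y) = -6*T
P(q, F) = -12*q - 6*F (P(q, F) = -6*((q + F) + q) = -6*((F + q) + q) = -6*(F + 2*q) = -12*q - 6*F)
r + 42*(-19*(P(0, -2)*(-5) + t(5, 4))) = -35 + 42*(-19*((-12*0 - 6*(-2))*(-5) - 6*5)) = -35 + 42*(-19*((0 + 12)*(-5) - 30)) = -35 + 42*(-19*(12*(-5) - 30)) = -35 + 42*(-19*(-60 - 30)) = -35 + 42*(-19*(-90)) = -35 + 42*1710 = -35 + 71820 = 71785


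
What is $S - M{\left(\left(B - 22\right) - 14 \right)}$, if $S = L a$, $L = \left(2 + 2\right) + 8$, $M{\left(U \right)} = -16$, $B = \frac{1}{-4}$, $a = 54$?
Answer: $664$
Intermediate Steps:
$B = - \frac{1}{4} \approx -0.25$
$L = 12$ ($L = 4 + 8 = 12$)
$S = 648$ ($S = 12 \cdot 54 = 648$)
$S - M{\left(\left(B - 22\right) - 14 \right)} = 648 - -16 = 648 + 16 = 664$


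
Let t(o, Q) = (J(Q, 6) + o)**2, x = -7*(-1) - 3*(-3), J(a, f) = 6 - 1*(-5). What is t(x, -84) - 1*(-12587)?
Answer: 13316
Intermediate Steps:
J(a, f) = 11 (J(a, f) = 6 + 5 = 11)
x = 16 (x = 7 + 9 = 16)
t(o, Q) = (11 + o)**2
t(x, -84) - 1*(-12587) = (11 + 16)**2 - 1*(-12587) = 27**2 + 12587 = 729 + 12587 = 13316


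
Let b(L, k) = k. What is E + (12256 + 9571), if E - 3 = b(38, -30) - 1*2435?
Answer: 19365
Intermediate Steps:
E = -2462 (E = 3 + (-30 - 1*2435) = 3 + (-30 - 2435) = 3 - 2465 = -2462)
E + (12256 + 9571) = -2462 + (12256 + 9571) = -2462 + 21827 = 19365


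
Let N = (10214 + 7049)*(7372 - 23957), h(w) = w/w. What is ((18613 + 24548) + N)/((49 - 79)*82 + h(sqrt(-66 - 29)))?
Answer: 286263694/2459 ≈ 1.1641e+5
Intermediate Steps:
h(w) = 1
N = -286306855 (N = 17263*(-16585) = -286306855)
((18613 + 24548) + N)/((49 - 79)*82 + h(sqrt(-66 - 29))) = ((18613 + 24548) - 286306855)/((49 - 79)*82 + 1) = (43161 - 286306855)/(-30*82 + 1) = -286263694/(-2460 + 1) = -286263694/(-2459) = -286263694*(-1/2459) = 286263694/2459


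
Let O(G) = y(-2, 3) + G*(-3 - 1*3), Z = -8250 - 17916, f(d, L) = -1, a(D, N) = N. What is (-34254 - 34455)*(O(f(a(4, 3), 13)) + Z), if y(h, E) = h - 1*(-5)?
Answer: 1797221313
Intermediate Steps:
y(h, E) = 5 + h (y(h, E) = h + 5 = 5 + h)
Z = -26166
O(G) = 3 - 6*G (O(G) = (5 - 2) + G*(-3 - 1*3) = 3 + G*(-3 - 3) = 3 + G*(-6) = 3 - 6*G)
(-34254 - 34455)*(O(f(a(4, 3), 13)) + Z) = (-34254 - 34455)*((3 - 6*(-1)) - 26166) = -68709*((3 + 6) - 26166) = -68709*(9 - 26166) = -68709*(-26157) = 1797221313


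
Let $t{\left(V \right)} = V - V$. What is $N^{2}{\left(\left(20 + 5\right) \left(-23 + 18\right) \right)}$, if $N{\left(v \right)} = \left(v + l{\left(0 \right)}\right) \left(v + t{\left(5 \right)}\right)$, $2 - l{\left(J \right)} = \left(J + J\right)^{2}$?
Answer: $236390625$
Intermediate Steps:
$t{\left(V \right)} = 0$
$l{\left(J \right)} = 2 - 4 J^{2}$ ($l{\left(J \right)} = 2 - \left(J + J\right)^{2} = 2 - \left(2 J\right)^{2} = 2 - 4 J^{2}$)
$N{\left(v \right)} = v \left(2 + v\right)$ ($N{\left(v \right)} = \left(v + \left(2 - 4 \cdot 0^{2}\right)\right) \left(v + 0\right) = \left(v + \left(2 - 0\right)\right) v = \left(v + \left(2 + 0\right)\right) v = \left(v + 2\right) v = \left(2 + v\right) v = v \left(2 + v\right)$)
$N^{2}{\left(\left(20 + 5\right) \left(-23 + 18\right) \right)} = \left(\left(20 + 5\right) \left(-23 + 18\right) \left(2 + \left(20 + 5\right) \left(-23 + 18\right)\right)\right)^{2} = \left(25 \left(-5\right) \left(2 + 25 \left(-5\right)\right)\right)^{2} = \left(- 125 \left(2 - 125\right)\right)^{2} = \left(\left(-125\right) \left(-123\right)\right)^{2} = 15375^{2} = 236390625$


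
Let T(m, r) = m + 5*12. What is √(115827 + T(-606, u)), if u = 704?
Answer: 3*√12809 ≈ 339.53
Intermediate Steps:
T(m, r) = 60 + m (T(m, r) = m + 60 = 60 + m)
√(115827 + T(-606, u)) = √(115827 + (60 - 606)) = √(115827 - 546) = √115281 = 3*√12809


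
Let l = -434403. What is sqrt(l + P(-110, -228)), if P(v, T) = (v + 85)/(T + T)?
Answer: 7*I*sqrt(460857198)/228 ≈ 659.09*I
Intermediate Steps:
P(v, T) = (85 + v)/(2*T) (P(v, T) = (85 + v)/((2*T)) = (85 + v)*(1/(2*T)) = (85 + v)/(2*T))
sqrt(l + P(-110, -228)) = sqrt(-434403 + (1/2)*(85 - 110)/(-228)) = sqrt(-434403 + (1/2)*(-1/228)*(-25)) = sqrt(-434403 + 25/456) = sqrt(-198087743/456) = 7*I*sqrt(460857198)/228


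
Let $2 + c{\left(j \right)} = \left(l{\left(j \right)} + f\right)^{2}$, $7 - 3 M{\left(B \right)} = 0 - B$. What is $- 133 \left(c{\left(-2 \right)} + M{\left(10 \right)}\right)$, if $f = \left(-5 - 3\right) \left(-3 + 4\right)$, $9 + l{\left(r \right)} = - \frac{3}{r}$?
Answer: $- \frac{389291}{12} \approx -32441.0$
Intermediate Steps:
$l{\left(r \right)} = -9 - \frac{3}{r}$
$M{\left(B \right)} = \frac{7}{3} + \frac{B}{3}$ ($M{\left(B \right)} = \frac{7}{3} - \frac{0 - B}{3} = \frac{7}{3} - \frac{\left(-1\right) B}{3} = \frac{7}{3} + \frac{B}{3}$)
$f = -8$ ($f = \left(-8\right) 1 = -8$)
$c{\left(j \right)} = -2 + \left(-17 - \frac{3}{j}\right)^{2}$ ($c{\left(j \right)} = -2 + \left(\left(-9 - \frac{3}{j}\right) - 8\right)^{2} = -2 + \left(-17 - \frac{3}{j}\right)^{2}$)
$- 133 \left(c{\left(-2 \right)} + M{\left(10 \right)}\right) = - 133 \left(\left(287 + \frac{9}{4} + \frac{102}{-2}\right) + \left(\frac{7}{3} + \frac{1}{3} \cdot 10\right)\right) = - 133 \left(\left(287 + 9 \cdot \frac{1}{4} + 102 \left(- \frac{1}{2}\right)\right) + \left(\frac{7}{3} + \frac{10}{3}\right)\right) = - 133 \left(\left(287 + \frac{9}{4} - 51\right) + \frac{17}{3}\right) = - 133 \left(\frac{953}{4} + \frac{17}{3}\right) = \left(-133\right) \frac{2927}{12} = - \frac{389291}{12}$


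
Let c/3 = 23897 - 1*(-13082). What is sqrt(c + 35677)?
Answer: sqrt(146614) ≈ 382.90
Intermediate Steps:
c = 110937 (c = 3*(23897 - 1*(-13082)) = 3*(23897 + 13082) = 3*36979 = 110937)
sqrt(c + 35677) = sqrt(110937 + 35677) = sqrt(146614)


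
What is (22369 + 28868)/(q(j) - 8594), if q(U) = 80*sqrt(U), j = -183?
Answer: -220165389/37514018 - 1024740*I*sqrt(183)/18757009 ≈ -5.8689 - 0.73905*I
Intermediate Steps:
(22369 + 28868)/(q(j) - 8594) = (22369 + 28868)/(80*sqrt(-183) - 8594) = 51237/(80*(I*sqrt(183)) - 8594) = 51237/(80*I*sqrt(183) - 8594) = 51237/(-8594 + 80*I*sqrt(183))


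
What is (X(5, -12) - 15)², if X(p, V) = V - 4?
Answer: 961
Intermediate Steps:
X(p, V) = -4 + V
(X(5, -12) - 15)² = ((-4 - 12) - 15)² = (-16 - 15)² = (-31)² = 961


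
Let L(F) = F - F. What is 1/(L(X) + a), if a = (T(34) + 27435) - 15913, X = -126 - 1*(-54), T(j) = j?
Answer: 1/11556 ≈ 8.6535e-5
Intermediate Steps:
X = -72 (X = -126 + 54 = -72)
a = 11556 (a = (34 + 27435) - 15913 = 27469 - 15913 = 11556)
L(F) = 0
1/(L(X) + a) = 1/(0 + 11556) = 1/11556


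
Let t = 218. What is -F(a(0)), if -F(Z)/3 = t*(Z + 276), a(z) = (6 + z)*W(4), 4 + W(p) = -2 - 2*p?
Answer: 125568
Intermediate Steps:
W(p) = -6 - 2*p (W(p) = -4 + (-2 - 2*p) = -6 - 2*p)
a(z) = -84 - 14*z (a(z) = (6 + z)*(-6 - 2*4) = (6 + z)*(-6 - 8) = (6 + z)*(-14) = -84 - 14*z)
F(Z) = -180504 - 654*Z (F(Z) = -654*(Z + 276) = -654*(276 + Z) = -3*(60168 + 218*Z) = -180504 - 654*Z)
-F(a(0)) = -(-180504 - 654*(-84 - 14*0)) = -(-180504 - 654*(-84 + 0)) = -(-180504 - 654*(-84)) = -(-180504 + 54936) = -1*(-125568) = 125568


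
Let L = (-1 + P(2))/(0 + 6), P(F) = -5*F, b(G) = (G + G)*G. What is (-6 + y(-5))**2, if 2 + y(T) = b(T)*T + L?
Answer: 2430481/36 ≈ 67513.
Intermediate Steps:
b(G) = 2*G**2 (b(G) = (2*G)*G = 2*G**2)
L = -11/6 (L = (-1 - 5*2)/(0 + 6) = (-1 - 10)/6 = -11*1/6 = -11/6 ≈ -1.8333)
y(T) = -23/6 + 2*T**3 (y(T) = -2 + ((2*T**2)*T - 11/6) = -2 + (2*T**3 - 11/6) = -2 + (-11/6 + 2*T**3) = -23/6 + 2*T**3)
(-6 + y(-5))**2 = (-6 + (-23/6 + 2*(-5)**3))**2 = (-6 + (-23/6 + 2*(-125)))**2 = (-6 + (-23/6 - 250))**2 = (-6 - 1523/6)**2 = (-1559/6)**2 = 2430481/36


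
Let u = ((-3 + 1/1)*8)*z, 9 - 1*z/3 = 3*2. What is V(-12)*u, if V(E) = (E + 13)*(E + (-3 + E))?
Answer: 3888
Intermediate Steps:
V(E) = (-3 + 2*E)*(13 + E) (V(E) = (13 + E)*(-3 + 2*E) = (-3 + 2*E)*(13 + E))
z = 9 (z = 27 - 9*2 = 27 - 3*6 = 27 - 18 = 9)
u = -144 (u = ((-3 + 1/1)*8)*9 = ((-3 + 1)*8)*9 = -2*8*9 = -16*9 = -144)
V(-12)*u = (-39 + 2*(-12)² + 23*(-12))*(-144) = (-39 + 2*144 - 276)*(-144) = (-39 + 288 - 276)*(-144) = -27*(-144) = 3888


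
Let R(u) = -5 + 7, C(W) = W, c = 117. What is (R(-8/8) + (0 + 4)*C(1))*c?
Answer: 702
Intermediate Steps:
R(u) = 2
(R(-8/8) + (0 + 4)*C(1))*c = (2 + (0 + 4)*1)*117 = (2 + 4*1)*117 = (2 + 4)*117 = 6*117 = 702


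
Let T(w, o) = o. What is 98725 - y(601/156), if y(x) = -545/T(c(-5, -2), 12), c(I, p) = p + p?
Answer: 1185245/12 ≈ 98770.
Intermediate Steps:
c(I, p) = 2*p
y(x) = -545/12
98725 - y(601/156) = 98725 - 1*(-545/12) = 98725 + 545/12 = 1185245/12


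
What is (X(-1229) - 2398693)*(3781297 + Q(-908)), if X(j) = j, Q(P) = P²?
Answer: -11053467150642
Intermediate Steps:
(X(-1229) - 2398693)*(3781297 + Q(-908)) = (-1229 - 2398693)*(3781297 + (-908)²) = -2399922*(3781297 + 824464) = -2399922*4605761 = -11053467150642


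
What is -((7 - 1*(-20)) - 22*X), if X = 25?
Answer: 523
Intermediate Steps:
-((7 - 1*(-20)) - 22*X) = -((7 - 1*(-20)) - 22*25) = -((7 + 20) - 550) = -(27 - 550) = -1*(-523) = 523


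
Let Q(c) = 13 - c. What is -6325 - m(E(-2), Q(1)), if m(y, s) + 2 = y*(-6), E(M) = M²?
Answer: -6299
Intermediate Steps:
m(y, s) = -2 - 6*y (m(y, s) = -2 + y*(-6) = -2 - 6*y)
-6325 - m(E(-2), Q(1)) = -6325 - (-2 - 6*(-2)²) = -6325 - (-2 - 6*4) = -6325 - (-2 - 24) = -6325 - 1*(-26) = -6325 + 26 = -6299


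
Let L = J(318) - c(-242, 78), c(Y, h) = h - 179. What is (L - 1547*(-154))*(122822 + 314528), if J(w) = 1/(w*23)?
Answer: 381196763172725/3657 ≈ 1.0424e+11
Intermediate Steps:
J(w) = 1/(23*w)
c(Y, h) = -179 + h
L = 738715/7314 (L = (1/23)/318 - (-179 + 78) = (1/23)*(1/318) - 1*(-101) = 1/7314 + 101 = 738715/7314 ≈ 101.00)
(L - 1547*(-154))*(122822 + 314528) = (738715/7314 - 1547*(-154))*(122822 + 314528) = (738715/7314 + 238238)*437350 = (1743211447/7314)*437350 = 381196763172725/3657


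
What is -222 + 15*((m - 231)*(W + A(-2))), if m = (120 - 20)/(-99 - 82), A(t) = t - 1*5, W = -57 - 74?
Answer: 86715588/181 ≈ 4.7909e+5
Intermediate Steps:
W = -131
A(t) = -5 + t (A(t) = t - 5 = -5 + t)
m = -100/181 (m = 100/(-181) = 100*(-1/181) = -100/181 ≈ -0.55249)
-222 + 15*((m - 231)*(W + A(-2))) = -222 + 15*((-100/181 - 231)*(-131 + (-5 - 2))) = -222 + 15*(-41911*(-131 - 7)/181) = -222 + 15*(-41911/181*(-138)) = -222 + 15*(5783718/181) = -222 + 86755770/181 = 86715588/181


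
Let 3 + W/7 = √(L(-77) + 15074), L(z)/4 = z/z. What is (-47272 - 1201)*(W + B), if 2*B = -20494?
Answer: 497720764 - 339311*√15078 ≈ 4.5606e+8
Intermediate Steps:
B = -10247 (B = (½)*(-20494) = -10247)
L(z) = 4 (L(z) = 4*(z/z) = 4*1 = 4)
W = -21 + 7*√15078 (W = -21 + 7*√(4 + 15074) = -21 + 7*√15078 ≈ 838.55)
(-47272 - 1201)*(W + B) = (-47272 - 1201)*((-21 + 7*√15078) - 10247) = -48473*(-10268 + 7*√15078) = 497720764 - 339311*√15078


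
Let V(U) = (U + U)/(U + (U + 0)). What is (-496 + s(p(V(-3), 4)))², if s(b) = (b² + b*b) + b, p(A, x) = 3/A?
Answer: 225625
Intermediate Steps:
V(U) = 1 (V(U) = (2*U)/(U + U) = (2*U)/((2*U)) = (2*U)*(1/(2*U)) = 1)
s(b) = b + 2*b² (s(b) = (b² + b²) + b = 2*b² + b = b + 2*b²)
(-496 + s(p(V(-3), 4)))² = (-496 + (3/1)*(1 + 2*(3/1)))² = (-496 + (3*1)*(1 + 2*(3*1)))² = (-496 + 3*(1 + 2*3))² = (-496 + 3*(1 + 6))² = (-496 + 3*7)² = (-496 + 21)² = (-475)² = 225625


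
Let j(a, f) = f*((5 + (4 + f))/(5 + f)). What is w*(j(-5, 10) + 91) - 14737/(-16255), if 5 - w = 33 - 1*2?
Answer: -131393719/48765 ≈ -2694.4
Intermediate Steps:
w = -26 (w = 5 - (33 - 1*2) = 5 - (33 - 2) = 5 - 1*31 = 5 - 31 = -26)
j(a, f) = f*(9 + f)/(5 + f) (j(a, f) = f*((9 + f)/(5 + f)) = f*(9 + f)/(5 + f))
w*(j(-5, 10) + 91) - 14737/(-16255) = -26*(10*(9 + 10)/(5 + 10) + 91) - 14737/(-16255) = -26*(10*19/15 + 91) - 14737*(-1)/16255 = -26*(10*(1/15)*19 + 91) - 1*(-14737/16255) = -26*(38/3 + 91) + 14737/16255 = -26*311/3 + 14737/16255 = -8086/3 + 14737/16255 = -131393719/48765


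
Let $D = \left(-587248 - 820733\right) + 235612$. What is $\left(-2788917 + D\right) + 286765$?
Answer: $-3674521$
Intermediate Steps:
$D = -1172369$ ($D = -1407981 + 235612 = -1172369$)
$\left(-2788917 + D\right) + 286765 = \left(-2788917 - 1172369\right) + 286765 = -3961286 + 286765 = -3674521$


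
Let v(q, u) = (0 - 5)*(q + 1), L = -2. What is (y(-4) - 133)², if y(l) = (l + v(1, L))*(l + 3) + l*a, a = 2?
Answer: 16129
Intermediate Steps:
v(q, u) = -5 - 5*q (v(q, u) = -5*(1 + q) = -5 - 5*q)
y(l) = 2*l + (-10 + l)*(3 + l) (y(l) = (l + (-5 - 5*1))*(l + 3) + l*2 = (l + (-5 - 5))*(3 + l) + 2*l = (l - 10)*(3 + l) + 2*l = (-10 + l)*(3 + l) + 2*l = 2*l + (-10 + l)*(3 + l))
(y(-4) - 133)² = ((-30 + (-4)² - 5*(-4)) - 133)² = ((-30 + 16 + 20) - 133)² = (6 - 133)² = (-127)² = 16129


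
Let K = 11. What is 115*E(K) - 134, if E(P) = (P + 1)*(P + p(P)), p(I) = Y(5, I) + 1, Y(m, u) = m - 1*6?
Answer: 15046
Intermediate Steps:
Y(m, u) = -6 + m (Y(m, u) = m - 6 = -6 + m)
p(I) = 0 (p(I) = (-6 + 5) + 1 = -1 + 1 = 0)
E(P) = P*(1 + P) (E(P) = (P + 1)*(P + 0) = (1 + P)*P = P*(1 + P))
115*E(K) - 134 = 115*(11*(1 + 11)) - 134 = 115*(11*12) - 134 = 115*132 - 134 = 15180 - 134 = 15046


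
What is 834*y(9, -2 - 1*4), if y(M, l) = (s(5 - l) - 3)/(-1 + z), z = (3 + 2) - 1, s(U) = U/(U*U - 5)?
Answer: -46843/58 ≈ -807.64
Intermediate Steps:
s(U) = U/(-5 + U²) (s(U) = U/(U² - 5) = U/(-5 + U²))
z = 4 (z = 5 - 1 = 4)
y(M, l) = -1 + (5 - l)/(3*(-5 + (5 - l)²)) (y(M, l) = ((5 - l)/(-5 + (5 - l)²) - 3)/(-1 + 4) = ((5 - l)/(-5 + (5 - l)²) - 3)/3 = (-3 + (5 - l)/(-5 + (5 - l)²))*(⅓) = -1 + (5 - l)/(3*(-5 + (5 - l)²)))
834*y(9, -2 - 1*4) = 834*((20 - (-2 - 1*4) - 3*(-5 + (-2 - 1*4))²)/(3*(-5 + (-5 + (-2 - 1*4))²))) = 834*((20 - (-2 - 4) - 3*(-5 + (-2 - 4))²)/(3*(-5 + (-5 + (-2 - 4))²))) = 834*((20 - 1*(-6) - 3*(-5 - 6)²)/(3*(-5 + (-5 - 6)²))) = 834*((20 + 6 - 3*(-11)²)/(3*(-5 + (-11)²))) = 834*((20 + 6 - 3*121)/(3*(-5 + 121))) = 834*((⅓)*(20 + 6 - 363)/116) = 834*((⅓)*(1/116)*(-337)) = 834*(-337/348) = -46843/58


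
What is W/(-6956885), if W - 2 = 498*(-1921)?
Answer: 956656/6956885 ≈ 0.13751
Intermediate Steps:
W = -956656 (W = 2 + 498*(-1921) = 2 - 956658 = -956656)
W/(-6956885) = -956656/(-6956885) = -956656*(-1/6956885) = 956656/6956885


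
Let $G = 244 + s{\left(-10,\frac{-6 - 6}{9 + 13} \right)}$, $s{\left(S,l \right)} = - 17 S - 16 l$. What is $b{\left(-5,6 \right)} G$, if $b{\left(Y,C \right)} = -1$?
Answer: $- \frac{4650}{11} \approx -422.73$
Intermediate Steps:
$G = \frac{4650}{11}$ ($G = 244 - \left(-170 + 16 \frac{-6 - 6}{9 + 13}\right) = 244 + \left(170 - 16 \left(- \frac{12}{22}\right)\right) = 244 + \left(170 - 16 \left(\left(-12\right) \frac{1}{22}\right)\right) = 244 + \left(170 - - \frac{96}{11}\right) = 244 + \left(170 + \frac{96}{11}\right) = 244 + \frac{1966}{11} = \frac{4650}{11} \approx 422.73$)
$b{\left(-5,6 \right)} G = \left(-1\right) \frac{4650}{11} = - \frac{4650}{11}$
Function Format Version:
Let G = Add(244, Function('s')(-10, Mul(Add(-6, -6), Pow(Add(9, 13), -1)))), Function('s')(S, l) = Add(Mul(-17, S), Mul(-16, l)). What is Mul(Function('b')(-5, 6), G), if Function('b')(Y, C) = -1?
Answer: Rational(-4650, 11) ≈ -422.73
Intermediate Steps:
G = Rational(4650, 11) (G = Add(244, Add(Mul(-17, -10), Mul(-16, Mul(Add(-6, -6), Pow(Add(9, 13), -1))))) = Add(244, Add(170, Mul(-16, Mul(-12, Pow(22, -1))))) = Add(244, Add(170, Mul(-16, Mul(-12, Rational(1, 22))))) = Add(244, Add(170, Mul(-16, Rational(-6, 11)))) = Add(244, Add(170, Rational(96, 11))) = Add(244, Rational(1966, 11)) = Rational(4650, 11) ≈ 422.73)
Mul(Function('b')(-5, 6), G) = Mul(-1, Rational(4650, 11)) = Rational(-4650, 11)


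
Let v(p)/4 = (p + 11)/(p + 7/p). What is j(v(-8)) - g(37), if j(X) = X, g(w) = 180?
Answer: -12876/71 ≈ -181.35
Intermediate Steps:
v(p) = 4*(11 + p)/(p + 7/p) (v(p) = 4*((p + 11)/(p + 7/p)) = 4*((11 + p)/(p + 7/p)) = 4*(11 + p)/(p + 7/p))
j(v(-8)) - g(37) = 4*(-8)*(11 - 8)/(7 + (-8)²) - 1*180 = 4*(-8)*3/(7 + 64) - 180 = 4*(-8)*3/71 - 180 = 4*(-8)*(1/71)*3 - 180 = -96/71 - 180 = -12876/71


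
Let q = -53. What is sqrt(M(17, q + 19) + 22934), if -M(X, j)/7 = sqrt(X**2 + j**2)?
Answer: sqrt(22934 - 119*sqrt(5)) ≈ 150.56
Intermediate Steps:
M(X, j) = -7*sqrt(X**2 + j**2)
sqrt(M(17, q + 19) + 22934) = sqrt(-7*sqrt(17**2 + (-53 + 19)**2) + 22934) = sqrt(-7*sqrt(289 + (-34)**2) + 22934) = sqrt(-7*sqrt(289 + 1156) + 22934) = sqrt(-119*sqrt(5) + 22934) = sqrt(22934 - 119*sqrt(5))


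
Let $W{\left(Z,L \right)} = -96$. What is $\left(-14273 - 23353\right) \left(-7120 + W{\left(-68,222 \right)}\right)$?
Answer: $271509216$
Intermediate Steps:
$\left(-14273 - 23353\right) \left(-7120 + W{\left(-68,222 \right)}\right) = \left(-14273 - 23353\right) \left(-7120 - 96\right) = \left(-37626\right) \left(-7216\right) = 271509216$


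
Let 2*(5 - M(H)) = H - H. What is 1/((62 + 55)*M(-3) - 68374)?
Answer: -1/67789 ≈ -1.4752e-5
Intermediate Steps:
M(H) = 5 (M(H) = 5 - (H - H)/2 = 5 - 1/2*0 = 5 + 0 = 5)
1/((62 + 55)*M(-3) - 68374) = 1/((62 + 55)*5 - 68374) = 1/(117*5 - 68374) = 1/(585 - 68374) = 1/(-67789) = -1/67789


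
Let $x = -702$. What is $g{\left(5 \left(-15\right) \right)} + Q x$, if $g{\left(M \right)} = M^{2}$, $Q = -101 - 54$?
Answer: $114435$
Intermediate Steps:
$Q = -155$
$g{\left(5 \left(-15\right) \right)} + Q x = \left(5 \left(-15\right)\right)^{2} - -108810 = \left(-75\right)^{2} + 108810 = 5625 + 108810 = 114435$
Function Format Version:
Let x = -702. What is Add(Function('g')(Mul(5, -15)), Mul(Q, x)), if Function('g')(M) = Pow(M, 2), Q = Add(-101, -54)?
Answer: 114435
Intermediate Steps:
Q = -155
Add(Function('g')(Mul(5, -15)), Mul(Q, x)) = Add(Pow(Mul(5, -15), 2), Mul(-155, -702)) = Add(Pow(-75, 2), 108810) = Add(5625, 108810) = 114435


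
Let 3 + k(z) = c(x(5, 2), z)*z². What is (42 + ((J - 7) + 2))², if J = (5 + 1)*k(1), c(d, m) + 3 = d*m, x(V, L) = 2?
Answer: 169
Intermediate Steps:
c(d, m) = -3 + d*m
k(z) = -3 + z²*(-3 + 2*z) (k(z) = -3 + (-3 + 2*z)*z² = -3 + z²*(-3 + 2*z))
J = -24 (J = (5 + 1)*(-3 + 1²*(-3 + 2*1)) = 6*(-3 + 1*(-3 + 2)) = 6*(-3 + 1*(-1)) = 6*(-3 - 1) = 6*(-4) = -24)
(42 + ((J - 7) + 2))² = (42 + ((-24 - 7) + 2))² = (42 + (-31 + 2))² = (42 - 29)² = 13² = 169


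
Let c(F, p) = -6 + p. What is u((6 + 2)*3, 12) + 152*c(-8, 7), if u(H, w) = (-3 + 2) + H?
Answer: 175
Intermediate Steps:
u(H, w) = -1 + H
u((6 + 2)*3, 12) + 152*c(-8, 7) = (-1 + (6 + 2)*3) + 152*(-6 + 7) = (-1 + 8*3) + 152*1 = (-1 + 24) + 152 = 23 + 152 = 175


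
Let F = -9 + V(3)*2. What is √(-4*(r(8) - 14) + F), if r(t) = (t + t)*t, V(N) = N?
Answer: 3*I*√51 ≈ 21.424*I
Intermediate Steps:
r(t) = 2*t² (r(t) = (2*t)*t = 2*t²)
F = -3 (F = -9 + 3*2 = -9 + 6 = -3)
√(-4*(r(8) - 14) + F) = √(-4*(2*8² - 14) - 3) = √(-4*(2*64 - 14) - 3) = √(-4*(128 - 14) - 3) = √(-4*114 - 3) = √(-456 - 3) = √(-459) = 3*I*√51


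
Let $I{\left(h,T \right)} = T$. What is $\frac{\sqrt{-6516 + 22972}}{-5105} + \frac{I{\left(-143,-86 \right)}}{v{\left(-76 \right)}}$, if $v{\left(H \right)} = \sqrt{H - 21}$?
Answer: $- \frac{22 \sqrt{34}}{5105} + \frac{86 i \sqrt{97}}{97} \approx -0.025128 + 8.732 i$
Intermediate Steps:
$v{\left(H \right)} = \sqrt{-21 + H}$
$\frac{\sqrt{-6516 + 22972}}{-5105} + \frac{I{\left(-143,-86 \right)}}{v{\left(-76 \right)}} = \frac{\sqrt{-6516 + 22972}}{-5105} - \frac{86}{\sqrt{-21 - 76}} = \sqrt{16456} \left(- \frac{1}{5105}\right) - \frac{86}{\sqrt{-97}} = 22 \sqrt{34} \left(- \frac{1}{5105}\right) - \frac{86}{i \sqrt{97}} = - \frac{22 \sqrt{34}}{5105} - 86 \left(- \frac{i \sqrt{97}}{97}\right) = - \frac{22 \sqrt{34}}{5105} + \frac{86 i \sqrt{97}}{97}$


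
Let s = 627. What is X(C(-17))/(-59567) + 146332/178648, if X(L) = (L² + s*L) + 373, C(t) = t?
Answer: 2625625575/2660381354 ≈ 0.98694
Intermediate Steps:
X(L) = 373 + L² + 627*L (X(L) = (L² + 627*L) + 373 = 373 + L² + 627*L)
X(C(-17))/(-59567) + 146332/178648 = (373 + (-17)² + 627*(-17))/(-59567) + 146332/178648 = (373 + 289 - 10659)*(-1/59567) + 146332*(1/178648) = -9997*(-1/59567) + 36583/44662 = 9997/59567 + 36583/44662 = 2625625575/2660381354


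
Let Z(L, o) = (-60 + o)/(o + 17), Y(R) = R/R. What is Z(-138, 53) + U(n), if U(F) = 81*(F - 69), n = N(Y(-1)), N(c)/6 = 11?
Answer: -2431/10 ≈ -243.10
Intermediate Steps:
Y(R) = 1
Z(L, o) = (-60 + o)/(17 + o)
N(c) = 66 (N(c) = 6*11 = 66)
n = 66
U(F) = -5589 + 81*F (U(F) = 81*(-69 + F) = -5589 + 81*F)
Z(-138, 53) + U(n) = (-60 + 53)/(17 + 53) + (-5589 + 81*66) = -7/70 + (-5589 + 5346) = (1/70)*(-7) - 243 = -⅒ - 243 = -2431/10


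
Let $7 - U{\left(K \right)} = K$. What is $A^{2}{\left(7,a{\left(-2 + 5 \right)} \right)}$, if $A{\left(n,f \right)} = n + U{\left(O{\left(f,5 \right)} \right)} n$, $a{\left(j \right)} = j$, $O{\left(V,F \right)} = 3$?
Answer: $1225$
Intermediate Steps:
$U{\left(K \right)} = 7 - K$
$A{\left(n,f \right)} = 5 n$ ($A{\left(n,f \right)} = n + \left(7 - 3\right) n = n + 4 n = 5 n$)
$A^{2}{\left(7,a{\left(-2 + 5 \right)} \right)} = \left(5 \cdot 7\right)^{2} = 35^{2} = 1225$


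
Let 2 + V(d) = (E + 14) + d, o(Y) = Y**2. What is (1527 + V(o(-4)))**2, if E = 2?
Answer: 2424249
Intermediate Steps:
V(d) = 14 + d (V(d) = -2 + ((2 + 14) + d) = -2 + (16 + d) = 14 + d)
(1527 + V(o(-4)))**2 = (1527 + (14 + (-4)**2))**2 = (1527 + (14 + 16))**2 = (1527 + 30)**2 = 1557**2 = 2424249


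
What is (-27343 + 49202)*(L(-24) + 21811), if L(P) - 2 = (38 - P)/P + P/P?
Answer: 5721309083/12 ≈ 4.7678e+8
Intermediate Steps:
L(P) = 3 + (38 - P)/P (L(P) = 2 + ((38 - P)/P + P/P) = 2 + ((38 - P)/P + 1) = 2 + (1 + (38 - P)/P) = 3 + (38 - P)/P)
(-27343 + 49202)*(L(-24) + 21811) = (-27343 + 49202)*((2 + 38/(-24)) + 21811) = 21859*((2 + 38*(-1/24)) + 21811) = 21859*((2 - 19/12) + 21811) = 21859*(5/12 + 21811) = 21859*(261737/12) = 5721309083/12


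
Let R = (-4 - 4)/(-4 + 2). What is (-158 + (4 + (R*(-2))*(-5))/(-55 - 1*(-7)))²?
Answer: 3636649/144 ≈ 25255.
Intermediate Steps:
R = 4 (R = -8/(-2) = -8*(-½) = 4)
(-158 + (4 + (R*(-2))*(-5))/(-55 - 1*(-7)))² = (-158 + (4 + (4*(-2))*(-5))/(-55 - 1*(-7)))² = (-158 + (4 - 8*(-5))/(-55 + 7))² = (-158 + (4 + 40)/(-48))² = (-158 + 44*(-1/48))² = (-158 - 11/12)² = (-1907/12)² = 3636649/144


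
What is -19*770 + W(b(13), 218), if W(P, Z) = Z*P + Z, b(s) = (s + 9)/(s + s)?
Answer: -184958/13 ≈ -14228.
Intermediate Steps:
b(s) = (9 + s)/(2*s) (b(s) = (9 + s)/((2*s)) = (9 + s)*(1/(2*s)) = (9 + s)/(2*s))
W(P, Z) = Z + P*Z (W(P, Z) = P*Z + Z = Z + P*Z)
-19*770 + W(b(13), 218) = -19*770 + 218*(1 + (1/2)*(9 + 13)/13) = -14630 + 218*(1 + (1/2)*(1/13)*22) = -14630 + 218*(1 + 11/13) = -14630 + 218*(24/13) = -14630 + 5232/13 = -184958/13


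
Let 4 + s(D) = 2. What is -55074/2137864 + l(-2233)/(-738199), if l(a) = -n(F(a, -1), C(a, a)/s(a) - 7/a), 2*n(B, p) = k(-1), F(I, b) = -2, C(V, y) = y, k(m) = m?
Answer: -20328320329/789084533468 ≈ -0.025762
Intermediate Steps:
s(D) = -2 (s(D) = -4 + 2 = -2)
n(B, p) = -½ (n(B, p) = (½)*(-1) = -½)
l(a) = ½ (l(a) = -1*(-½) = ½)
-55074/2137864 + l(-2233)/(-738199) = -55074/2137864 + (½)/(-738199) = -55074*1/2137864 + (½)*(-1/738199) = -27537/1068932 - 1/1476398 = -20328320329/789084533468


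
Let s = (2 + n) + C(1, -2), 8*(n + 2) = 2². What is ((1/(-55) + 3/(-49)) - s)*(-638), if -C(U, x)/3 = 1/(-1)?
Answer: 559497/245 ≈ 2283.7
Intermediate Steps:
C(U, x) = 3 (C(U, x) = -3/(-1) = -3*(-1) = 3)
n = -3/2 (n = -2 + (⅛)*2² = -2 + (⅛)*4 = -2 + ½ = -3/2 ≈ -1.5000)
s = 7/2 (s = (2 - 3/2) + 3 = ½ + 3 = 7/2 ≈ 3.5000)
((1/(-55) + 3/(-49)) - s)*(-638) = ((1/(-55) + 3/(-49)) - 1*7/2)*(-638) = ((1*(-1/55) + 3*(-1/49)) - 7/2)*(-638) = ((-1/55 - 3/49) - 7/2)*(-638) = (-214/2695 - 7/2)*(-638) = -19293/5390*(-638) = 559497/245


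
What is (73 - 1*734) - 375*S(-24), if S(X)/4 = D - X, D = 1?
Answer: -38161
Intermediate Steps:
S(X) = 4 - 4*X (S(X) = 4*(1 - X) = 4 - 4*X)
(73 - 1*734) - 375*S(-24) = (73 - 1*734) - 375*(4 - 4*(-24)) = (73 - 734) - 375*(4 + 96) = -661 - 375*100 = -661 - 37500 = -38161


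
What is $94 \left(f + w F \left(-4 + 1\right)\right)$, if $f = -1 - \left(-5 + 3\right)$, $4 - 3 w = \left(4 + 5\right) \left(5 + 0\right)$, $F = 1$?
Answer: $3948$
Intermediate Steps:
$w = - \frac{41}{3}$ ($w = \frac{4}{3} - \frac{\left(4 + 5\right) \left(5 + 0\right)}{3} = \frac{4}{3} - \frac{9 \cdot 5}{3} = \frac{4}{3} - 15 = - \frac{41}{3} \approx -13.667$)
$f = 1$ ($f = -1 - -2 = -1 + 2 = 1$)
$94 \left(f + w F \left(-4 + 1\right)\right) = 94 \left(1 - \frac{41 \cdot 1 \left(-4 + 1\right)}{3}\right) = 94 \left(1 - \frac{41 \cdot 1 \left(-3\right)}{3}\right) = 94 \left(1 - -41\right) = 94 \left(1 + 41\right) = 94 \cdot 42 = 3948$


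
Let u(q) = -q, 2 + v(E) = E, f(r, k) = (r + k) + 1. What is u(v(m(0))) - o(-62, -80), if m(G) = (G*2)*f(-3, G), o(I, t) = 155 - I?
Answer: -215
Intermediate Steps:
f(r, k) = 1 + k + r (f(r, k) = (k + r) + 1 = 1 + k + r)
m(G) = 2*G*(-2 + G) (m(G) = (G*2)*(1 + G - 3) = (2*G)*(-2 + G) = 2*G*(-2 + G))
v(E) = -2 + E
u(v(m(0))) - o(-62, -80) = -(-2 + 2*0*(-2 + 0)) - (155 - 1*(-62)) = -(-2 + 2*0*(-2)) - (155 + 62) = -(-2 + 0) - 1*217 = -1*(-2) - 217 = 2 - 217 = -215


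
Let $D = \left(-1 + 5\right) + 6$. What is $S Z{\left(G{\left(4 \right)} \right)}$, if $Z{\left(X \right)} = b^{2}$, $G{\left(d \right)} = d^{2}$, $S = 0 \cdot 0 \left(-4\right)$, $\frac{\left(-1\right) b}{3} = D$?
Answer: $0$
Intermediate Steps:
$D = 10$ ($D = 4 + 6 = 10$)
$b = -30$ ($b = \left(-3\right) 10 = -30$)
$S = 0$ ($S = 0 \left(-4\right) = 0$)
$Z{\left(X \right)} = 900$ ($Z{\left(X \right)} = \left(-30\right)^{2} = 900$)
$S Z{\left(G{\left(4 \right)} \right)} = 0 \cdot 900 = 0$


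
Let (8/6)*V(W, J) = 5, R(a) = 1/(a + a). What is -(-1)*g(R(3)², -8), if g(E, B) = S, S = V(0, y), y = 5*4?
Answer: 15/4 ≈ 3.7500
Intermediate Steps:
y = 20
R(a) = 1/(2*a)
V(W, J) = 15/4 (V(W, J) = (¾)*5 = 15/4)
S = 15/4 ≈ 3.7500
g(E, B) = 15/4
-(-1)*g(R(3)², -8) = -(-1)*15/4 = -1*(-15/4) = 15/4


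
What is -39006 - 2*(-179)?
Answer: -38648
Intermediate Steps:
-39006 - 2*(-179) = -39006 - 1*(-358) = -39006 + 358 = -38648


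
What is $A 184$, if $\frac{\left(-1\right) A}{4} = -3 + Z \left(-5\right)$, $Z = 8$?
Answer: $31648$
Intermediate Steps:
$A = 172$ ($A = - 4 \left(-3 + 8 \left(-5\right)\right) = - 4 \left(-3 - 40\right) = \left(-4\right) \left(-43\right) = 172$)
$A 184 = 172 \cdot 184 = 31648$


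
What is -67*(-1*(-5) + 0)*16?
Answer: -5360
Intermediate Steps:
-67*(-1*(-5) + 0)*16 = -67*(5 + 0)*16 = -67*5*16 = -335*16 = -5360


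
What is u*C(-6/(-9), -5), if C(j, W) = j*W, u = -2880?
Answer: 9600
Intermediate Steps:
C(j, W) = W*j
u*C(-6/(-9), -5) = -(-14400)*(-6/(-9)) = -(-14400)*(-6*(-⅑)) = -(-14400)*2/3 = -2880*(-10/3) = 9600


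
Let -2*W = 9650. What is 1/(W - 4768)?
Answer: -1/9593 ≈ -0.00010424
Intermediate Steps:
W = -4825 (W = -½*9650 = -4825)
1/(W - 4768) = 1/(-4825 - 4768) = 1/(-9593) = -1/9593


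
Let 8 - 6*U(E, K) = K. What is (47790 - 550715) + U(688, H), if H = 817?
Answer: -3018359/6 ≈ -5.0306e+5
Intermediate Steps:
U(E, K) = 4/3 - K/6
(47790 - 550715) + U(688, H) = (47790 - 550715) + (4/3 - 1/6*817) = -502925 + (4/3 - 817/6) = -502925 - 809/6 = -3018359/6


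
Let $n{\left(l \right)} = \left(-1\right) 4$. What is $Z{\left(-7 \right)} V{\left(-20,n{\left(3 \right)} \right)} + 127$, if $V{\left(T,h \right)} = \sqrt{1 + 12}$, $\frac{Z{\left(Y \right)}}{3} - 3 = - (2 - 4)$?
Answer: $127 + 15 \sqrt{13} \approx 181.08$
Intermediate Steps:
$n{\left(l \right)} = -4$
$Z{\left(Y \right)} = 15$ ($Z{\left(Y \right)} = 9 + 3 \left(- (2 - 4)\right) = 9 + 3 \left(\left(-1\right) \left(-2\right)\right) = 9 + 3 \cdot 2 = 9 + 6 = 15$)
$V{\left(T,h \right)} = \sqrt{13}$
$Z{\left(-7 \right)} V{\left(-20,n{\left(3 \right)} \right)} + 127 = 15 \sqrt{13} + 127 = 127 + 15 \sqrt{13}$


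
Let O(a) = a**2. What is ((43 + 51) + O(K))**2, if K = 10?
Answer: 37636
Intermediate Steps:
((43 + 51) + O(K))**2 = ((43 + 51) + 10**2)**2 = (94 + 100)**2 = 194**2 = 37636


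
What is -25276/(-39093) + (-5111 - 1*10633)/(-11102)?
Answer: 448047172/217005243 ≈ 2.0647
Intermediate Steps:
-25276/(-39093) + (-5111 - 1*10633)/(-11102) = -25276*(-1/39093) + (-5111 - 10633)*(-1/11102) = 25276/39093 - 15744*(-1/11102) = 25276/39093 + 7872/5551 = 448047172/217005243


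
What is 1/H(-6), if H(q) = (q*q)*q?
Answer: -1/216 ≈ -0.0046296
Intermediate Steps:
H(q) = q**3 (H(q) = q**2*q = q**3)
1/H(-6) = 1/((-6)**3) = 1/(-216) = -1/216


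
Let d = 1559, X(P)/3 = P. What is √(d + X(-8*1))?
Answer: √1535 ≈ 39.179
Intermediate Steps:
X(P) = 3*P
√(d + X(-8*1)) = √(1559 + 3*(-8*1)) = √(1559 + 3*(-8)) = √(1559 - 24) = √1535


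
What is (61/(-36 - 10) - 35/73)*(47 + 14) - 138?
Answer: -833247/3358 ≈ -248.14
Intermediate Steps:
(61/(-36 - 10) - 35/73)*(47 + 14) - 138 = (61/(-46) - 35*1/73)*61 - 138 = (61*(-1/46) - 35/73)*61 - 138 = (-61/46 - 35/73)*61 - 138 = -6063/3358*61 - 138 = -369843/3358 - 138 = -833247/3358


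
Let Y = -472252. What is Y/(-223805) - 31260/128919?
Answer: 17962037096/9617572265 ≈ 1.8676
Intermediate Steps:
Y/(-223805) - 31260/128919 = -472252/(-223805) - 31260/128919 = -472252*(-1/223805) - 31260*1/128919 = 472252/223805 - 10420/42973 = 17962037096/9617572265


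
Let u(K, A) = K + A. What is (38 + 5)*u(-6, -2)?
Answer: -344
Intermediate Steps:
u(K, A) = A + K
(38 + 5)*u(-6, -2) = (38 + 5)*(-2 - 6) = 43*(-8) = -344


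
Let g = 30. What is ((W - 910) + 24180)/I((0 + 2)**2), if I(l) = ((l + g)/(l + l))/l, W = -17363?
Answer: 94512/17 ≈ 5559.5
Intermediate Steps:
I(l) = (30 + l)/(2*l**2) (I(l) = ((l + 30)/(l + l))/l = ((30 + l)/((2*l)))/l = ((30 + l)*(1/(2*l)))/l = ((30 + l)/(2*l))/l = (30 + l)/(2*l**2))
((W - 910) + 24180)/I((0 + 2)**2) = ((-17363 - 910) + 24180)/(((30 + (0 + 2)**2)/(2*((0 + 2)**2)**2))) = (-18273 + 24180)/(((30 + 2**2)/(2*(2**2)**2))) = 5907/(((1/2)*(30 + 4)/4**2)) = 5907/(((1/2)*(1/16)*34)) = 5907/(17/16) = 5907*(16/17) = 94512/17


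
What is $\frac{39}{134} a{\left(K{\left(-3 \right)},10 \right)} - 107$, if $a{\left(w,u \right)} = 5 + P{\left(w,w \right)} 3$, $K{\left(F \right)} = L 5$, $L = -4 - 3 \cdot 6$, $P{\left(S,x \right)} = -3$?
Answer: $- \frac{7247}{67} \approx -108.16$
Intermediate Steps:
$L = -22$ ($L = -4 - 18 = -22$)
$K{\left(F \right)} = -110$ ($K{\left(F \right)} = \left(-22\right) 5 = -110$)
$a{\left(w,u \right)} = -4$ ($a{\left(w,u \right)} = 5 - 9 = -4$)
$\frac{39}{134} a{\left(K{\left(-3 \right)},10 \right)} - 107 = \frac{39}{134} \left(-4\right) - 107 = - \frac{78}{67} - 107 = - \frac{7247}{67}$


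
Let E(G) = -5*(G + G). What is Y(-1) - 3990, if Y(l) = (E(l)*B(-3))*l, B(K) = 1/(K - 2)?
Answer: -3988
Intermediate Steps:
E(G) = -10*G
B(K) = 1/(-2 + K)
Y(l) = 2*l² (Y(l) = ((-10*l)/(-2 - 3))*l = (-10*l/(-5))*l = (-10*l*(-⅕))*l = (2*l)*l = 2*l²)
Y(-1) - 3990 = 2*(-1)² - 3990 = 2*1 - 3990 = 2 - 3990 = -3988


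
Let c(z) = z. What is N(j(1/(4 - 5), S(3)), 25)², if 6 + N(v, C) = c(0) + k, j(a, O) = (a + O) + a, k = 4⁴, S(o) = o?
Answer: 62500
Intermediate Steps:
k = 256
j(a, O) = O + 2*a (j(a, O) = (O + a) + a = O + 2*a)
N(v, C) = 250 (N(v, C) = -6 + (0 + 256) = -6 + 256 = 250)
N(j(1/(4 - 5), S(3)), 25)² = 250² = 62500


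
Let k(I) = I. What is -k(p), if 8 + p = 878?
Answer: -870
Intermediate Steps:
p = 870 (p = -8 + 878 = 870)
-k(p) = -1*870 = -870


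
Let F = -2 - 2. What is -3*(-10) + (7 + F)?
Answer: 33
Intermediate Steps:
F = -4
-3*(-10) + (7 + F) = -3*(-10) + (7 - 4) = 30 + 3 = 33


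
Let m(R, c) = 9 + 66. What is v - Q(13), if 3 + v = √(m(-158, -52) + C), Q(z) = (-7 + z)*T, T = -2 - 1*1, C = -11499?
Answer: 15 + 4*I*√714 ≈ 15.0 + 106.88*I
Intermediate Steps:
m(R, c) = 75
T = -3 (T = -2 - 1 = -3)
Q(z) = 21 - 3*z (Q(z) = (-7 + z)*(-3) = 21 - 3*z)
v = -3 + 4*I*√714 (v = -3 + √(75 - 11499) = -3 + √(-11424) = -3 + 4*I*√714 ≈ -3.0 + 106.88*I)
v - Q(13) = (-3 + 4*I*√714) - (21 - 3*13) = (-3 + 4*I*√714) - (21 - 39) = (-3 + 4*I*√714) - 1*(-18) = (-3 + 4*I*√714) + 18 = 15 + 4*I*√714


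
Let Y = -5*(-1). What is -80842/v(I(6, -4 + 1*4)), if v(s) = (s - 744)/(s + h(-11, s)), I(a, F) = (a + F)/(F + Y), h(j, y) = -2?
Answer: -161684/1857 ≈ -87.067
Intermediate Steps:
Y = 5
I(a, F) = (F + a)/(5 + F) (I(a, F) = (a + F)/(F + 5) = (F + a)/(5 + F))
v(s) = (-744 + s)/(-2 + s) (v(s) = (s - 744)/(s - 2) = (-744 + s)/(-2 + s))
-80842/v(I(6, -4 + 1*4)) = -80842*(-2 + ((-4 + 1*4) + 6)/(5 + (-4 + 1*4)))/(-744 + ((-4 + 1*4) + 6)/(5 + (-4 + 1*4))) = -80842*(-2 + ((-4 + 4) + 6)/(5 + (-4 + 4)))/(-744 + ((-4 + 4) + 6)/(5 + (-4 + 4))) = -80842*(-2 + (0 + 6)/(5 + 0))/(-744 + (0 + 6)/(5 + 0)) = -80842*(-2 + 6/5)/(-744 + 6/5) = -80842/(-3714/5/(-4/5)) = -80842/((-5/4*(-3714/5))) = -80842/1857/2 = -80842*2/1857 = -161684/1857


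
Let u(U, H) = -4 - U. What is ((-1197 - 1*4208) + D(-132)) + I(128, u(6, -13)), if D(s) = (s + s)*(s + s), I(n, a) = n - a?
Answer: 64429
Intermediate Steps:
D(s) = 4*s² (D(s) = (2*s)*(2*s) = 4*s²)
((-1197 - 1*4208) + D(-132)) + I(128, u(6, -13)) = ((-1197 - 1*4208) + 4*(-132)²) + (128 - (-4 - 1*6)) = ((-1197 - 4208) + 4*17424) + (128 - (-4 - 6)) = (-5405 + 69696) + (128 - 1*(-10)) = 64291 + (128 + 10) = 64291 + 138 = 64429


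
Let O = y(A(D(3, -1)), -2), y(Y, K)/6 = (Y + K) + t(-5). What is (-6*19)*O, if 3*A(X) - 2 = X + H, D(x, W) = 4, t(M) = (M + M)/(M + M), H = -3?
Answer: 0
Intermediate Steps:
t(M) = 1 (t(M) = (2*M)/((2*M)) = (2*M)*(1/(2*M)) = 1)
A(X) = -⅓ + X/3 (A(X) = ⅔ + (X - 3)/3 = ⅔ + (-3 + X)/3 = ⅔ + (-1 + X/3) = -⅓ + X/3)
y(Y, K) = 6 + 6*K + 6*Y (y(Y, K) = 6*((Y + K) + 1) = 6*((K + Y) + 1) = 6*(1 + K + Y) = 6 + 6*K + 6*Y)
O = 0 (O = 6 + 6*(-2) + 6*(-⅓ + (⅓)*4) = 6 - 12 + 6*(-⅓ + 4/3) = 6 - 12 + 6*1 = 6 - 12 + 6 = 0)
(-6*19)*O = -6*19*0 = -114*0 = 0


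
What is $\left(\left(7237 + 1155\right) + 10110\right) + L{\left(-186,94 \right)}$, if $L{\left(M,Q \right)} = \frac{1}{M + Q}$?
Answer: $\frac{1702183}{92} \approx 18502.0$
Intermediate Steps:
$\left(\left(7237 + 1155\right) + 10110\right) + L{\left(-186,94 \right)} = \left(\left(7237 + 1155\right) + 10110\right) + \frac{1}{-186 + 94} = \left(8392 + 10110\right) + \frac{1}{-92} = 18502 - \frac{1}{92} = \frac{1702183}{92}$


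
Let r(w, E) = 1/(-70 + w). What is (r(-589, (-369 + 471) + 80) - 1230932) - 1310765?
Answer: -1674978324/659 ≈ -2.5417e+6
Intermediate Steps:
(r(-589, (-369 + 471) + 80) - 1230932) - 1310765 = (1/(-70 - 589) - 1230932) - 1310765 = (1/(-659) - 1230932) - 1310765 = (-1/659 - 1230932) - 1310765 = -811184189/659 - 1310765 = -1674978324/659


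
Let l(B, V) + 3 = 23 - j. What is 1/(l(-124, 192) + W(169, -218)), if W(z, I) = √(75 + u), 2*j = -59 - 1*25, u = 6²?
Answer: 62/3733 - √111/3733 ≈ 0.013786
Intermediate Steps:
u = 36
j = -42 (j = (-59 - 1*25)/2 = (-59 - 25)/2 = (½)*(-84) = -42)
l(B, V) = 62 (l(B, V) = -3 + (23 - 1*(-42)) = -3 + (23 + 42) = -3 + 65 = 62)
W(z, I) = √111 (W(z, I) = √(75 + 36) = √111)
1/(l(-124, 192) + W(169, -218)) = 1/(62 + √111)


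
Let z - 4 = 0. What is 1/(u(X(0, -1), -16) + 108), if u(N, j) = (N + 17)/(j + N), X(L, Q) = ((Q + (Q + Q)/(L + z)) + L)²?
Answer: 5/533 ≈ 0.0093809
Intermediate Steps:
z = 4 (z = 4 + 0 = 4)
X(L, Q) = (L + Q + 2*Q/(4 + L))² (X(L, Q) = ((Q + (Q + Q)/(L + 4)) + L)² = ((Q + (2*Q)/(4 + L)) + L)² = ((Q + 2*Q/(4 + L)) + L)² = (L + Q + 2*Q/(4 + L))²)
u(N, j) = (17 + N)/(N + j)
1/(u(X(0, -1), -16) + 108) = 1/((17 + (0² + 4*0 + 6*(-1) + 0*(-1))²/(4 + 0)²)/((0² + 4*0 + 6*(-1) + 0*(-1))²/(4 + 0)² - 16) + 108) = 1/((17 + (0 + 0 - 6 + 0)²/4²)/((0 + 0 - 6 + 0)²/4² - 16) + 108) = 1/((17 + (1/16)*(-6)²)/((1/16)*(-6)² - 16) + 108) = 1/((17 + (1/16)*36)/((1/16)*36 - 16) + 108) = 1/((17 + 9/4)/(9/4 - 16) + 108) = 1/((77/4)/(-55/4) + 108) = 1/(-4/55*77/4 + 108) = 1/(-7/5 + 108) = 1/(533/5) = 5/533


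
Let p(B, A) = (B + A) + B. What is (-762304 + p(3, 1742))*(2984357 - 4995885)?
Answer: 1529879689568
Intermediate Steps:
p(B, A) = A + 2*B (p(B, A) = (A + B) + B = A + 2*B)
(-762304 + p(3, 1742))*(2984357 - 4995885) = (-762304 + (1742 + 2*3))*(2984357 - 4995885) = (-762304 + (1742 + 6))*(-2011528) = (-762304 + 1748)*(-2011528) = -760556*(-2011528) = 1529879689568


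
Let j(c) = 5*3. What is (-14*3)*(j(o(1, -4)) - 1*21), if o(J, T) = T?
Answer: 252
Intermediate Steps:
j(c) = 15
(-14*3)*(j(o(1, -4)) - 1*21) = (-14*3)*(15 - 1*21) = -42*(15 - 21) = -42*(-6) = 252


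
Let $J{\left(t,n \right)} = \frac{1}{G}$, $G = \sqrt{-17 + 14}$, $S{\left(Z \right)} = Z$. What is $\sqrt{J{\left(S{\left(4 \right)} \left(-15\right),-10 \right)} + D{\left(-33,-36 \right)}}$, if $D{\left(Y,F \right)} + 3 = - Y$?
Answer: $\frac{\sqrt{270 - 3 i \sqrt{3}}}{3} \approx 5.4775 - 0.052702 i$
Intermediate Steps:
$G = i \sqrt{3}$ ($G = \sqrt{-3} = i \sqrt{3} \approx 1.732 i$)
$D{\left(Y,F \right)} = -3 - Y$
$J{\left(t,n \right)} = - \frac{i \sqrt{3}}{3}$ ($J{\left(t,n \right)} = \frac{1}{i \sqrt{3}} = - \frac{i \sqrt{3}}{3}$)
$\sqrt{J{\left(S{\left(4 \right)} \left(-15\right),-10 \right)} + D{\left(-33,-36 \right)}} = \sqrt{- \frac{i \sqrt{3}}{3} - -30} = \sqrt{- \frac{i \sqrt{3}}{3} + \left(-3 + 33\right)} = \sqrt{- \frac{i \sqrt{3}}{3} + 30} = \sqrt{30 - \frac{i \sqrt{3}}{3}}$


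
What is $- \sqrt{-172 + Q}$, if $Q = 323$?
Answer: $- \sqrt{151} \approx -12.288$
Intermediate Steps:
$- \sqrt{-172 + Q} = - \sqrt{-172 + 323} = - \sqrt{151}$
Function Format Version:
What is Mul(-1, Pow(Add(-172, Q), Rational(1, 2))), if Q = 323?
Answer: Mul(-1, Pow(151, Rational(1, 2))) ≈ -12.288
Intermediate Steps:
Mul(-1, Pow(Add(-172, Q), Rational(1, 2))) = Mul(-1, Pow(Add(-172, 323), Rational(1, 2))) = Mul(-1, Pow(151, Rational(1, 2)))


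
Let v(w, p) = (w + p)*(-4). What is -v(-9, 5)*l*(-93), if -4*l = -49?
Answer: 18228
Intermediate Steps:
l = 49/4 (l = -¼*(-49) = 49/4 ≈ 12.250)
v(w, p) = -4*p - 4*w (v(w, p) = (p + w)*(-4) = -4*p - 4*w)
-v(-9, 5)*l*(-93) = -(-4*5 - 4*(-9))*(49/4)*(-93) = -(-20 + 36)*(49/4)*(-93) = -16*(49/4)*(-93) = -196*(-93) = -1*(-18228) = 18228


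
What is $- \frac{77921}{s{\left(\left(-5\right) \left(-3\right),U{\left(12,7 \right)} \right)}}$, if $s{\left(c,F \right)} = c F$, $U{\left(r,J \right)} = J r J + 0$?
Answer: $- \frac{77921}{8820} \approx -8.8346$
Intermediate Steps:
$U{\left(r,J \right)} = r J^{2}$ ($U{\left(r,J \right)} = r J^{2} + 0 = r J^{2}$)
$s{\left(c,F \right)} = F c$
$- \frac{77921}{s{\left(\left(-5\right) \left(-3\right),U{\left(12,7 \right)} \right)}} = - \frac{77921}{12 \cdot 7^{2} \left(\left(-5\right) \left(-3\right)\right)} = - \frac{77921}{12 \cdot 49 \cdot 15} = - \frac{77921}{588 \cdot 15} = - \frac{77921}{8820}$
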